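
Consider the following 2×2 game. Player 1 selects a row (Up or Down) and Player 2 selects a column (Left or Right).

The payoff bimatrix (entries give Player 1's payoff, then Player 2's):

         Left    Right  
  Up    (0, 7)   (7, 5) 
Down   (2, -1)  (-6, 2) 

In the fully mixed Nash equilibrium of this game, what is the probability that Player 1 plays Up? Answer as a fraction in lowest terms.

3/5

Let x be the probability that Player 1 plays Up. In a completely mixed equilibrium, Player 2 must be indifferent between Left and Right.
Player 2's expected payoff from Left is 7x − (1−x); from Right it is 5x + 2(1−x).
Setting these equal: 8x − 1 = 3x + 2, so x = 3/5.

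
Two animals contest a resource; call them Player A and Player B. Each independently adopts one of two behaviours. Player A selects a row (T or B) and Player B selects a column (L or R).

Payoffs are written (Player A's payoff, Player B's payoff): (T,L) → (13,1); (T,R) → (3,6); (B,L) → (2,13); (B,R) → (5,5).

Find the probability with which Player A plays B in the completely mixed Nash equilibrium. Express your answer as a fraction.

Let x be the probability that Player A plays T. In a completely mixed equilibrium, Player B must be indifferent between L and R.
Player B's expected payoff from L is x + 13(1−x); from R it is 6x + 5(1−x).
Setting these equal: −12x + 13 = x + 5, so x = 8/13.
Therefore Player A plays B with probability 1 − 8/13 = 5/13.

5/13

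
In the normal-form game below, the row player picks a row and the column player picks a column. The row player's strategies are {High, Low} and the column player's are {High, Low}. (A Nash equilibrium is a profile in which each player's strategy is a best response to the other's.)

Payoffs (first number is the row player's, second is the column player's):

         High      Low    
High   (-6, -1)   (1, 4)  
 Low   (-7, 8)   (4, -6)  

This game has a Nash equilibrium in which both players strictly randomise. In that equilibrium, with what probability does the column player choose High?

Let c be the probability that the column player plays High. In a completely mixed equilibrium, the row player must be indifferent between High and Low.
The row player's expected payoff from High is −6c + (1−c); from Low it is −7c + 4(1−c).
Setting these equal: −7c + 1 = −11c + 4, so c = 3/4.

3/4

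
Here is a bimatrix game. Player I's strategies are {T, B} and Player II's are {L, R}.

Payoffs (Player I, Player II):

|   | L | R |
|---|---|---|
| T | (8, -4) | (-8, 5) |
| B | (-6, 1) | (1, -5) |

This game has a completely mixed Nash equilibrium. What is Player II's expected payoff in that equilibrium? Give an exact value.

-1

First find x, the probability Player I plays T, from Player II's indifference between L and R: −4x + (1−x) = 5x − 5(1−x), giving x = 2/5.
Since Player II is indifferent in equilibrium, Player II's expected payoff equals the payoff from either column against (2/5, 3/5). Using L: −4(2/5) + (3/5) = -1.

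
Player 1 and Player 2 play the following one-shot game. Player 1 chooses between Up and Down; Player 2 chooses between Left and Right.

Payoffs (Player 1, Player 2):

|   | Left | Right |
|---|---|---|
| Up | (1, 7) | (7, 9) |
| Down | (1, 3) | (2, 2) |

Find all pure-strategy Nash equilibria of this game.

(Up, Right) and (Down, Left)

(Up, Left): Player 2 prefers Right (9 > 7) — not an equilibrium.
(Up, Right): Player 1 gets 7 ≥ 2 from Down, and Player 2 gets 9 ≥ 7 from Left — Nash equilibrium.
(Down, Left): Player 1 gets 1 ≥ 1 from Up, and Player 2 gets 3 ≥ 2 from Right — Nash equilibrium.
(Down, Right): Player 1 prefers Up (7 > 2); Player 2 prefers Left (3 > 2) — not an equilibrium.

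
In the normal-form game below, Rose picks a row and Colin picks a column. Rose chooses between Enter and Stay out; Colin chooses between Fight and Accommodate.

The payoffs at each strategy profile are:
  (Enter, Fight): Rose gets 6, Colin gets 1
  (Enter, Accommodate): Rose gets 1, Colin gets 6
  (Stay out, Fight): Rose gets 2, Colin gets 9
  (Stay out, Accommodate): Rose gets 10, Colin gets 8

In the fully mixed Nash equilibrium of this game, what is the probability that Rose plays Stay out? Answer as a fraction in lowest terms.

5/6

Let p be the probability that Rose plays Enter. In a completely mixed equilibrium, Colin must be indifferent between Fight and Accommodate.
Colin's expected payoff from Fight is p + 9(1−p); from Accommodate it is 6p + 8(1−p).
Setting these equal: −8p + 9 = −2p + 8, so p = 1/6.
Therefore Rose plays Stay out with probability 1 − 1/6 = 5/6.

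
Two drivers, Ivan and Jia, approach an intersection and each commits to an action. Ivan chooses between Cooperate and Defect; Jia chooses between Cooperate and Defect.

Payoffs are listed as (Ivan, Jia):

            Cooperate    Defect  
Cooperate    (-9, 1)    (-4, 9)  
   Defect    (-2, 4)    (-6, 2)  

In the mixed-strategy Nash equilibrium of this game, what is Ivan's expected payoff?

-46/9

First find y, the probability Jia plays Cooperate, from Ivan's indifference between Cooperate and Defect: −9y − 4(1−y) = −2y − 6(1−y), giving y = 2/9.
Since Ivan is indifferent in equilibrium, Ivan's expected payoff equals the payoff from either row against (2/9, 7/9). Using Cooperate: −9(2/9) − 4(7/9) = -46/9.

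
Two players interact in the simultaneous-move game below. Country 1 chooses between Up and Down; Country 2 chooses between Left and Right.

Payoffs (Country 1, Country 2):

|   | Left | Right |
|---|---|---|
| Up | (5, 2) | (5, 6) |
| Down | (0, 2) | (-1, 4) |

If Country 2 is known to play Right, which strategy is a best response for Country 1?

Up

Against Right, Country 1 earns 5 from Up and -1 from Down.
So Up is the best response.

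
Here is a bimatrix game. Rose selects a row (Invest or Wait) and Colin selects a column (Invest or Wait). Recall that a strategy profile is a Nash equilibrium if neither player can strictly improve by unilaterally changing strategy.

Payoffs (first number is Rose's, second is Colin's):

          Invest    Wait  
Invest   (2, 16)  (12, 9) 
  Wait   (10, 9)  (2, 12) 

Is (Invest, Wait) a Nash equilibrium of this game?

No

At (Invest, Wait), Rose earns 12; switching to Wait would give 2, so Rose has no profitable deviation.
Colin earns 9; switching to Invest would give 16, so Colin would deviate.
Since at least one player can profitably deviate, this is not a Nash equilibrium.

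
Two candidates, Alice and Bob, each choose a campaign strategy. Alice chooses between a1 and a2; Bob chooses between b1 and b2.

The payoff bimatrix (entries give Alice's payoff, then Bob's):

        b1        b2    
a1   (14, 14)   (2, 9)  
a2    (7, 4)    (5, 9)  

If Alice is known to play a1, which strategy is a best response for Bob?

Against a1, Bob earns 14 from b1 and 9 from b2.
So b1 is the best response.

b1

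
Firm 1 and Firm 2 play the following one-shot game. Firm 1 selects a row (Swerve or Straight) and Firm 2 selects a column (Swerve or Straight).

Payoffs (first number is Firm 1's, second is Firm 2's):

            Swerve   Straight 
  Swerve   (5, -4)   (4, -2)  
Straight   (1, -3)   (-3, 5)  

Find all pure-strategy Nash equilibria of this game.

(Swerve, Swerve): Firm 2 prefers Straight (-2 > -4) — not an equilibrium.
(Swerve, Straight): Firm 1 gets 4 ≥ -3 from Straight, and Firm 2 gets -2 ≥ -4 from Swerve — Nash equilibrium.
(Straight, Swerve): Firm 1 prefers Swerve (5 > 1); Firm 2 prefers Straight (5 > -3) — not an equilibrium.
(Straight, Straight): Firm 1 prefers Swerve (4 > -3) — not an equilibrium.

(Swerve, Straight)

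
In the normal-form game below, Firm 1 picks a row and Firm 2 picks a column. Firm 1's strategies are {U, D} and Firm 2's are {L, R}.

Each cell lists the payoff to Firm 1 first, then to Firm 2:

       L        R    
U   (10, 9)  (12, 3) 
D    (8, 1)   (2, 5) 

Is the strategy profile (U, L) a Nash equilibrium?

Yes

At (U, L), Firm 1 earns 10; switching to D would give 8, so Firm 1 has no profitable deviation.
Firm 2 earns 9; switching to R would give 3, so Firm 2 has no profitable deviation.
Neither player can gain by a unilateral deviation, so this profile is a Nash equilibrium.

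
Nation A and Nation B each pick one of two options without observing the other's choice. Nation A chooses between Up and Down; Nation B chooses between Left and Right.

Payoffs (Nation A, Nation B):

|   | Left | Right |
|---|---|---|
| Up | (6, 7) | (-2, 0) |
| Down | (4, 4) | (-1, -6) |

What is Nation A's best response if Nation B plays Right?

Down

Against Right, Nation A earns -2 from Up and -1 from Down.
So Down is the best response.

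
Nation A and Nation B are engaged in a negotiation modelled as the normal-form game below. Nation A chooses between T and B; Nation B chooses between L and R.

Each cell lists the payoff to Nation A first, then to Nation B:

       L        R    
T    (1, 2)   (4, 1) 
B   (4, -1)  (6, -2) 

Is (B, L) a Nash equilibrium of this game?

At (B, L), Nation A earns 4; switching to T would give 1, so Nation A has no profitable deviation.
Nation B earns -1; switching to R would give -2, so Nation B has no profitable deviation.
Neither player can gain by a unilateral deviation, so this profile is a Nash equilibrium.

Yes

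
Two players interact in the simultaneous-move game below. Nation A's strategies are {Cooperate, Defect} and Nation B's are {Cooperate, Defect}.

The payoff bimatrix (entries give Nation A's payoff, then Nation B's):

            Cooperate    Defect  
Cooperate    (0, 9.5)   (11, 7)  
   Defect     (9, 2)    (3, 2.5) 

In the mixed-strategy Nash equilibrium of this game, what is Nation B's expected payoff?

13/4

First find x, the probability Nation A plays Cooperate, from Nation B's indifference between Cooperate and Defect: 9.5x + 2(1−x) = 7x + 2.5(1−x), giving x = 1/6.
Since Nation B is indifferent in equilibrium, Nation B's expected payoff equals the payoff from either column against (1/6, 5/6). Using Cooperate: 9.5(1/6) + 2(5/6) = 13/4.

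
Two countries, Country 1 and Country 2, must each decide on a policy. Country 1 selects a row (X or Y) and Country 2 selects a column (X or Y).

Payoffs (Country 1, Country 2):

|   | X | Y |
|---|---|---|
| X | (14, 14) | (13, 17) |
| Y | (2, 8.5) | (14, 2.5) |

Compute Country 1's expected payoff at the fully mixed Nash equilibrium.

First find y, the probability Country 2 plays X, from Country 1's indifference between X and Y: 14y + 13(1−y) = 2y + 14(1−y), giving y = 1/13.
Since Country 1 is indifferent in equilibrium, Country 1's expected payoff equals the payoff from either row against (1/13, 12/13). Using X: 14(1/13) + 13(12/13) = 170/13.

170/13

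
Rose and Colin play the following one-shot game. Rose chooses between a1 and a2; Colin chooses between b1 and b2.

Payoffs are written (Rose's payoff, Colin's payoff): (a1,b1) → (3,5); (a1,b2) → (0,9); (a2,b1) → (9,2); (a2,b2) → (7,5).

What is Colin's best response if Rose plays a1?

b2

Against a1, Colin earns 5 from b1 and 9 from b2.
So b2 is the best response.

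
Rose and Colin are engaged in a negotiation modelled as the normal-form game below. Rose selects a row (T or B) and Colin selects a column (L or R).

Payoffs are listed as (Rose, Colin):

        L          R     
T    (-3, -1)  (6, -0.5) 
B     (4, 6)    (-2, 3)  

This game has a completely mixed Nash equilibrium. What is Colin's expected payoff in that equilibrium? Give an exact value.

0

First find p, the probability Rose plays T, from Colin's indifference between L and R: −p + 6(1−p) = −0.5p + 3(1−p), giving p = 6/7.
Since Colin is indifferent in equilibrium, Colin's expected payoff equals the payoff from either column against (6/7, 1/7). Using L: −(6/7) + 6(1/7) = 0.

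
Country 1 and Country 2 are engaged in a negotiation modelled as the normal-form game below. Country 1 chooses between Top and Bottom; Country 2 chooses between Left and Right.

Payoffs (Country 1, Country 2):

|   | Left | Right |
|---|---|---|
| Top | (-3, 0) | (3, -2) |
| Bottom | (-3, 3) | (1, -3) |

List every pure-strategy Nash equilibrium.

(Top, Left): Country 1 gets -3 ≥ -3 from Bottom, and Country 2 gets 0 ≥ -2 from Right — Nash equilibrium.
(Top, Right): Country 2 prefers Left (0 > -2) — not an equilibrium.
(Bottom, Left): Country 1 gets -3 ≥ -3 from Top, and Country 2 gets 3 ≥ -3 from Right — Nash equilibrium.
(Bottom, Right): Country 1 prefers Top (3 > 1); Country 2 prefers Left (3 > -3) — not an equilibrium.

(Top, Left) and (Bottom, Left)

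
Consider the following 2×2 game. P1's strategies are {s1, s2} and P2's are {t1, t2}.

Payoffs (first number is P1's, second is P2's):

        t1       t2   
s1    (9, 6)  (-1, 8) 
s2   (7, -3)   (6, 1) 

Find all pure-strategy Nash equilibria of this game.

(s1, t1): P2 prefers t2 (8 > 6) — not an equilibrium.
(s1, t2): P1 prefers s2 (6 > -1) — not an equilibrium.
(s2, t1): P1 prefers s1 (9 > 7); P2 prefers t2 (1 > -3) — not an equilibrium.
(s2, t2): P1 gets 6 ≥ -1 from s1, and P2 gets 1 ≥ -3 from t1 — Nash equilibrium.

(s2, t2)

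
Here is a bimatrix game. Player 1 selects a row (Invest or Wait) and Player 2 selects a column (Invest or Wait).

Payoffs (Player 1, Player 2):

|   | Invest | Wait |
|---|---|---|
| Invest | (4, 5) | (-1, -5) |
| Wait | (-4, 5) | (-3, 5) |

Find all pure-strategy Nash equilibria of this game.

(Invest, Invest)

(Invest, Invest): Player 1 gets 4 ≥ -4 from Wait, and Player 2 gets 5 ≥ -5 from Wait — Nash equilibrium.
(Invest, Wait): Player 2 prefers Invest (5 > -5) — not an equilibrium.
(Wait, Invest): Player 1 prefers Invest (4 > -4) — not an equilibrium.
(Wait, Wait): Player 1 prefers Invest (-1 > -3) — not an equilibrium.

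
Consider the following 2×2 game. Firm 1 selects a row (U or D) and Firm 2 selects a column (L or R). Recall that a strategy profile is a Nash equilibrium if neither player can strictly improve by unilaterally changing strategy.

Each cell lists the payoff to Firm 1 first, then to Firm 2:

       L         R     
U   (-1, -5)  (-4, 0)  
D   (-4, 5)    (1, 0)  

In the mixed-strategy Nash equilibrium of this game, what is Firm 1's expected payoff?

First find y, the probability Firm 2 plays L, from Firm 1's indifference between U and D: −y − 4(1−y) = −4y + (1−y), giving y = 5/8.
Since Firm 1 is indifferent in equilibrium, Firm 1's expected payoff equals the payoff from either row against (5/8, 3/8). Using U: −(5/8) − 4(3/8) = -17/8.

-17/8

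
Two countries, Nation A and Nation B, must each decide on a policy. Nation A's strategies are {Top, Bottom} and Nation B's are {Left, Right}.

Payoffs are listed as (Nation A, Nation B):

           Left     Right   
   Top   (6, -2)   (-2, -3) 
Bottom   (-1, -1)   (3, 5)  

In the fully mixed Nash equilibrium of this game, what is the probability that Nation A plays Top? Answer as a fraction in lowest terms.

Let p be the probability that Nation A plays Top. In a completely mixed equilibrium, Nation B must be indifferent between Left and Right.
Nation B's expected payoff from Left is −2p − (1−p); from Right it is −3p + 5(1−p).
Setting these equal: −p − 1 = −8p + 5, so p = 6/7.

6/7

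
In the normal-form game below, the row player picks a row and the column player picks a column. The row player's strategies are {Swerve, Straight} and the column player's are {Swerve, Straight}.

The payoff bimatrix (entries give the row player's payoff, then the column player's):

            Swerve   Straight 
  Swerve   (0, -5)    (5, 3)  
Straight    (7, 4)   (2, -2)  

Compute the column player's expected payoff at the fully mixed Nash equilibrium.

1/7

First find x, the probability the row player plays Swerve, from the column player's indifference between Swerve and Straight: −5x + 4(1−x) = 3x − 2(1−x), giving x = 3/7.
Since the column player is indifferent in equilibrium, the column player's expected payoff equals the payoff from either column against (3/7, 4/7). Using Swerve: −5(3/7) + 4(4/7) = 1/7.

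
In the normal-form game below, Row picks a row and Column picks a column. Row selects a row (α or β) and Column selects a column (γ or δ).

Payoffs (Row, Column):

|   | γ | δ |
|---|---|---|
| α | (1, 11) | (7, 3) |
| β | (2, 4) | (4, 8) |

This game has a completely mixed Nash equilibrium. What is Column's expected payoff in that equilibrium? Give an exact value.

19/3

First find p, the probability Row plays α, from Column's indifference between γ and δ: 11p + 4(1−p) = 3p + 8(1−p), giving p = 1/3.
Since Column is indifferent in equilibrium, Column's expected payoff equals the payoff from either column against (1/3, 2/3). Using γ: 11(1/3) + 4(2/3) = 19/3.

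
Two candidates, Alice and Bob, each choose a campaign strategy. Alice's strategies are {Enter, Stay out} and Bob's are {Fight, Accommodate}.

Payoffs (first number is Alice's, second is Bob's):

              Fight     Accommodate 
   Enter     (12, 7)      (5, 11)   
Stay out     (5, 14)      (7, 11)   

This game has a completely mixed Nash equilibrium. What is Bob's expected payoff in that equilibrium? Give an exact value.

11

First find x, the probability Alice plays Enter, from Bob's indifference between Fight and Accommodate: 7x + 14(1−x) = 11x + 11(1−x), giving x = 3/7.
Since Bob is indifferent in equilibrium, Bob's expected payoff equals the payoff from either column against (3/7, 4/7). Using Fight: 7(3/7) + 14(4/7) = 11.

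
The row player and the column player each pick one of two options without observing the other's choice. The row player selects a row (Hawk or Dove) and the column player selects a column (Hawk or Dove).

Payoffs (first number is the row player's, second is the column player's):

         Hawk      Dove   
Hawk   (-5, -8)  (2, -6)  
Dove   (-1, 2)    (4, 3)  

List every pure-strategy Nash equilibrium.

(Dove, Dove)

(Hawk, Hawk): the row player prefers Dove (-1 > -5); the column player prefers Dove (-6 > -8) — not an equilibrium.
(Hawk, Dove): the row player prefers Dove (4 > 2) — not an equilibrium.
(Dove, Hawk): the column player prefers Dove (3 > 2) — not an equilibrium.
(Dove, Dove): the row player gets 4 ≥ 2 from Hawk, and the column player gets 3 ≥ 2 from Hawk — Nash equilibrium.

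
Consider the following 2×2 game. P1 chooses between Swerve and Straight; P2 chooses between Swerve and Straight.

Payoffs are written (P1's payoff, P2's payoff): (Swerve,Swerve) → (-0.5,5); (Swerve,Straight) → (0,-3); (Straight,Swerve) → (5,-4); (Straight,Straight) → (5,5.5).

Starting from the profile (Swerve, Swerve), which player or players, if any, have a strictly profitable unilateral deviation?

P1

P1 at (Swerve, Swerve) earns -0.5; deviating to Straight yields 5 — a strict improvement.
P2 earns 5; deviating to Straight yields -3 — not better.
Only P1 has a strictly profitable deviation.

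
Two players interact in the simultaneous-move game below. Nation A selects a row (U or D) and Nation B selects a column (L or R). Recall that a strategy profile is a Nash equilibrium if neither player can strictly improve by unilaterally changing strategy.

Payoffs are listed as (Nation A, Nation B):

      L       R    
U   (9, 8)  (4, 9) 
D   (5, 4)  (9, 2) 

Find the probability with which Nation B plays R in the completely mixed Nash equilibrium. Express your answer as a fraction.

4/9

Let y be the probability that Nation B plays L. In a completely mixed equilibrium, Nation A must be indifferent between U and D.
Nation A's expected payoff from U is 9y + 4(1−y); from D it is 5y + 9(1−y).
Setting these equal: 5y + 4 = −4y + 9, so y = 5/9.
Therefore Nation B plays R with probability 1 − 5/9 = 4/9.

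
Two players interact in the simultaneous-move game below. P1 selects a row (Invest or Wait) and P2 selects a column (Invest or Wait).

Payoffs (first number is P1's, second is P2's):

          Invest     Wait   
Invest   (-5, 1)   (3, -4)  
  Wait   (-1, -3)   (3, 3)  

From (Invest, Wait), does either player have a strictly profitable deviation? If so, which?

P2

P1 at (Invest, Wait) earns 3; deviating to Wait yields 3 — not better.
P2 earns -4; deviating to Invest yields 1 — a strict improvement.
Only P2 has a strictly profitable deviation.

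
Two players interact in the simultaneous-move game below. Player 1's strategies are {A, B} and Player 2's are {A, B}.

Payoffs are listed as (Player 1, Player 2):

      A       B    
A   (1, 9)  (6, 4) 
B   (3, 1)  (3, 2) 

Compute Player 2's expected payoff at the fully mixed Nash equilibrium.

7/3

First find x, the probability Player 1 plays A, from Player 2's indifference between A and B: 9x + (1−x) = 4x + 2(1−x), giving x = 1/6.
Since Player 2 is indifferent in equilibrium, Player 2's expected payoff equals the payoff from either column against (1/6, 5/6). Using A: 9(1/6) + (5/6) = 7/3.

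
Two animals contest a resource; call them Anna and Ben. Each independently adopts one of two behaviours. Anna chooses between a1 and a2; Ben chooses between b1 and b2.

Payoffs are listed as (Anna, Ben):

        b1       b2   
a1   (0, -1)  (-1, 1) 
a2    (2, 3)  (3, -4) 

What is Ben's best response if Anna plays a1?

b2

Against a1, Ben earns -1 from b1 and 1 from b2.
So b2 is the best response.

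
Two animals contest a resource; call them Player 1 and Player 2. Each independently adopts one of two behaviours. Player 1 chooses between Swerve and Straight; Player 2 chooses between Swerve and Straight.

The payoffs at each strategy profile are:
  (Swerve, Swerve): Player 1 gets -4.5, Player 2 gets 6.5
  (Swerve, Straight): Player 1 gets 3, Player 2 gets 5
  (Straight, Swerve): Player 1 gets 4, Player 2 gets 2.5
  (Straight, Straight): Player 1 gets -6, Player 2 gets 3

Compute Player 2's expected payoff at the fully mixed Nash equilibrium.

7/2

First find p, the probability Player 1 plays Swerve, from Player 2's indifference between Swerve and Straight: 6.5p + 2.5(1−p) = 5p + 3(1−p), giving p = 1/4.
Since Player 2 is indifferent in equilibrium, Player 2's expected payoff equals the payoff from either column against (1/4, 3/4). Using Swerve: 6.5(1/4) + 2.5(3/4) = 7/2.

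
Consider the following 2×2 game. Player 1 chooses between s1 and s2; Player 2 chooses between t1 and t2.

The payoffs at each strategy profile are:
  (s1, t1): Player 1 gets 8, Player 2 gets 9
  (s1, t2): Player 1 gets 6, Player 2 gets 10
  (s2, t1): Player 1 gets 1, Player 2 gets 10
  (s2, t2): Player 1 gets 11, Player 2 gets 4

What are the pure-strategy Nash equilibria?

(s1, t1): Player 2 prefers t2 (10 > 9) — not an equilibrium.
(s1, t2): Player 1 prefers s2 (11 > 6) — not an equilibrium.
(s2, t1): Player 1 prefers s1 (8 > 1) — not an equilibrium.
(s2, t2): Player 2 prefers t1 (10 > 4) — not an equilibrium.

none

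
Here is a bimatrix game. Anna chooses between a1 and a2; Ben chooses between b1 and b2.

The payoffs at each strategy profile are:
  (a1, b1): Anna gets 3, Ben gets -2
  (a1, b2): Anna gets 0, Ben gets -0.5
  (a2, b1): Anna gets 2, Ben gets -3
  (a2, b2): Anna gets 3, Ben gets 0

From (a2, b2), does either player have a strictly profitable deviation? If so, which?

Neither

Anna at (a2, b2) earns 3; deviating to a1 yields 0 — not better.
Ben earns 0; deviating to b1 yields -3 — not better.
Neither player can strictly improve; the profile is a Nash equilibrium.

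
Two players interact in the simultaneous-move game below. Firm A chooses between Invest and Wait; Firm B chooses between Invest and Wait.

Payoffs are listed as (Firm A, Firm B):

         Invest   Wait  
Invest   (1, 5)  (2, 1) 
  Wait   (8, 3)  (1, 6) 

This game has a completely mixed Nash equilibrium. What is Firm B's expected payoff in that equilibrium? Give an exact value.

First find p, the probability Firm A plays Invest, from Firm B's indifference between Invest and Wait: 5p + 3(1−p) = p + 6(1−p), giving p = 3/7.
Since Firm B is indifferent in equilibrium, Firm B's expected payoff equals the payoff from either column against (3/7, 4/7). Using Invest: 5(3/7) + 3(4/7) = 27/7.

27/7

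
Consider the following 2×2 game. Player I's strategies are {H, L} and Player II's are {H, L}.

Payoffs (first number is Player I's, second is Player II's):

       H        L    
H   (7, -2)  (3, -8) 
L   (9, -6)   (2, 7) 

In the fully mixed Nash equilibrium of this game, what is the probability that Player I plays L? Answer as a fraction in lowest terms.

6/19

Let x be the probability that Player I plays H. In a completely mixed equilibrium, Player II must be indifferent between H and L.
Player II's expected payoff from H is −2x − 6(1−x); from L it is −8x + 7(1−x).
Setting these equal: 4x − 6 = −15x + 7, so x = 13/19.
Therefore Player I plays L with probability 1 − 13/19 = 6/19.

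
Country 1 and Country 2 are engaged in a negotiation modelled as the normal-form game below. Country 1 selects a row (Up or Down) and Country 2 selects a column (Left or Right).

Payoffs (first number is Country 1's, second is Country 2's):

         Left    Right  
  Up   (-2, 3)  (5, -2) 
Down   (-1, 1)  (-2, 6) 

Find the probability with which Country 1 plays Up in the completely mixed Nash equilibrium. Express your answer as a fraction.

Let r be the probability that Country 1 plays Up. In a completely mixed equilibrium, Country 2 must be indifferent between Left and Right.
Country 2's expected payoff from Left is 3r + (1−r); from Right it is −2r + 6(1−r).
Setting these equal: 2r + 1 = −8r + 6, so r = 1/2.

1/2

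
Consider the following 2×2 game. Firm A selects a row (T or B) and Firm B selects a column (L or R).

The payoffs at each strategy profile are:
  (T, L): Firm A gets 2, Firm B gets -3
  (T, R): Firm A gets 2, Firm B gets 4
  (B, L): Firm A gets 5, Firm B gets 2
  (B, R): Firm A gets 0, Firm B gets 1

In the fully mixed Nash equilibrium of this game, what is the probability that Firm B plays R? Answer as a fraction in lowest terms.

Let c be the probability that Firm B plays L. In a completely mixed equilibrium, Firm A must be indifferent between T and B.
Firm A's expected payoff from T is 2c + 2(1−c); from B it is 5c.
Setting these equal: 2 = 5c, so c = 2/5.
Therefore Firm B plays R with probability 1 − 2/5 = 3/5.

3/5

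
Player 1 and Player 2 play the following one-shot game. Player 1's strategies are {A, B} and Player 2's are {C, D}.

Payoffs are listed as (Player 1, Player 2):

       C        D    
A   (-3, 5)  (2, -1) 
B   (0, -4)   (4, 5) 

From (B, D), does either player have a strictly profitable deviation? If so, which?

Player 1 at (B, D) earns 4; deviating to A yields 2 — not better.
Player 2 earns 5; deviating to C yields -4 — not better.
Neither player can strictly improve; the profile is a Nash equilibrium.

Neither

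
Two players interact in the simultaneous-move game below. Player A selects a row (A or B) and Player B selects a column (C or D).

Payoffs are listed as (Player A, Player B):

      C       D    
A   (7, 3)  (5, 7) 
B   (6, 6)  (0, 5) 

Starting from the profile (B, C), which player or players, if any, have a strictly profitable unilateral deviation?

Player A at (B, C) earns 6; deviating to A yields 7 — a strict improvement.
Player B earns 6; deviating to D yields 5 — not better.
Only Player A has a strictly profitable deviation.

Player A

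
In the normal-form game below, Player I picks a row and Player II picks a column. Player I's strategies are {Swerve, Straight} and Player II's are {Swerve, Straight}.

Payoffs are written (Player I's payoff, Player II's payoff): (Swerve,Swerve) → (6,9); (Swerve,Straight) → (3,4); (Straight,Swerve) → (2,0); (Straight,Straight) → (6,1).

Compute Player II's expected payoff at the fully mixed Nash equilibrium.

First find x, the probability Player I plays Swerve, from Player II's indifference between Swerve and Straight: 9x = 4x + (1−x), giving x = 1/6.
Since Player II is indifferent in equilibrium, Player II's expected payoff equals the payoff from either column against (1/6, 5/6). Using Swerve: 9(1/6) = 3/2.

3/2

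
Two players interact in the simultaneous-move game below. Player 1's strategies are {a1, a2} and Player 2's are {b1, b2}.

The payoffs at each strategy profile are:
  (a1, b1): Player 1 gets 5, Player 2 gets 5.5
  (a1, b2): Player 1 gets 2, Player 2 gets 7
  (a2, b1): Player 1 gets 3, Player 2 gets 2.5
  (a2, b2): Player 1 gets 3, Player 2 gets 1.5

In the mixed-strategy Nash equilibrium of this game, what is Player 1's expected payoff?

First find q, the probability Player 2 plays b1, from Player 1's indifference between a1 and a2: 5q + 2(1−q) = 3q + 3(1−q), giving q = 1/3.
Since Player 1 is indifferent in equilibrium, Player 1's expected payoff equals the payoff from either row against (1/3, 2/3). Using a1: 5(1/3) + 2(2/3) = 3.

3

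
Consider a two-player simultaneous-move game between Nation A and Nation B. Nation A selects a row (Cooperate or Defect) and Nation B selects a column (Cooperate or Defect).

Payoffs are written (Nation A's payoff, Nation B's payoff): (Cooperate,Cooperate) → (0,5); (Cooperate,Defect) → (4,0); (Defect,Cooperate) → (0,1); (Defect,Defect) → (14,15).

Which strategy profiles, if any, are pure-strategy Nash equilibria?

(Cooperate, Cooperate): Nation A gets 0 ≥ 0 from Defect, and Nation B gets 5 ≥ 0 from Defect — Nash equilibrium.
(Cooperate, Defect): Nation A prefers Defect (14 > 4); Nation B prefers Cooperate (5 > 0) — not an equilibrium.
(Defect, Cooperate): Nation B prefers Defect (15 > 1) — not an equilibrium.
(Defect, Defect): Nation A gets 14 ≥ 4 from Cooperate, and Nation B gets 15 ≥ 1 from Cooperate — Nash equilibrium.

(Cooperate, Cooperate) and (Defect, Defect)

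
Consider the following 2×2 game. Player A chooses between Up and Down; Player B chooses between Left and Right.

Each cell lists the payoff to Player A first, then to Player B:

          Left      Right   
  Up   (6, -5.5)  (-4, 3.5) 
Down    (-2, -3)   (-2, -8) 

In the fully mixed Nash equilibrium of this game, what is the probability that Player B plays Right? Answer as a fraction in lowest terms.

Let y be the probability that Player B plays Left. In a completely mixed equilibrium, Player A must be indifferent between Up and Down.
Player A's expected payoff from Up is 6y − 4(1−y); from Down it is −2y − 2(1−y).
Setting these equal: 10y − 4 = -2, so y = 1/5.
Therefore Player B plays Right with probability 1 − 1/5 = 4/5.

4/5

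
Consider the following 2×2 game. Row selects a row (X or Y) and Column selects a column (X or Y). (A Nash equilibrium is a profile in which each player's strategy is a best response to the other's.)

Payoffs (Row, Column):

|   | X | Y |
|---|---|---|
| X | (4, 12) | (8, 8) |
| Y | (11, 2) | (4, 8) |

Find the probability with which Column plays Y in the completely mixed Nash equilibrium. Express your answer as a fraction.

7/11

Let y be the probability that Column plays X. In a completely mixed equilibrium, Row must be indifferent between X and Y.
Row's expected payoff from X is 4y + 8(1−y); from Y it is 11y + 4(1−y).
Setting these equal: −4y + 8 = 7y + 4, so y = 4/11.
Therefore Column plays Y with probability 1 − 4/11 = 7/11.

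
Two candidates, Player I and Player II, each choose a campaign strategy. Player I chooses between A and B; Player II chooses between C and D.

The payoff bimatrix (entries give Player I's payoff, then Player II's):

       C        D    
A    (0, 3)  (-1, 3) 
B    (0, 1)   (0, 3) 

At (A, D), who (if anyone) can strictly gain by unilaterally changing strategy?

Player I

Player I at (A, D) earns -1; deviating to B yields 0 — a strict improvement.
Player II earns 3; deviating to C yields 3 — not better.
Only Player I has a strictly profitable deviation.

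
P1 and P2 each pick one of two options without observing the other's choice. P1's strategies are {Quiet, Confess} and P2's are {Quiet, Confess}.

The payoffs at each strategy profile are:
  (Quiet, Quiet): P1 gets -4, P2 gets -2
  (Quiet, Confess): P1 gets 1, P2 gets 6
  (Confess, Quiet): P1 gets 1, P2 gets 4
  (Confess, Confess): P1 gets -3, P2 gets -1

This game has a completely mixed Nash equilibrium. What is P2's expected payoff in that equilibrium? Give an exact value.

22/13

First find x, the probability P1 plays Quiet, from P2's indifference between Quiet and Confess: −2x + 4(1−x) = 6x − (1−x), giving x = 5/13.
Since P2 is indifferent in equilibrium, P2's expected payoff equals the payoff from either column against (5/13, 8/13). Using Quiet: −2(5/13) + 4(8/13) = 22/13.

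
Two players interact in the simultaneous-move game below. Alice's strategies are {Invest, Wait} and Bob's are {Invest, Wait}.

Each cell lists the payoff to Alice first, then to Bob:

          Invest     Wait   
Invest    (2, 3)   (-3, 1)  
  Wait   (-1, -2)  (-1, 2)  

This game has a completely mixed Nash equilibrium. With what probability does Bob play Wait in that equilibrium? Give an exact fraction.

3/5

Let q be the probability that Bob plays Invest. In a completely mixed equilibrium, Alice must be indifferent between Invest and Wait.
Alice's expected payoff from Invest is 2q − 3(1−q); from Wait it is −q − (1−q).
Setting these equal: 5q − 3 = -1, so q = 2/5.
Therefore Bob plays Wait with probability 1 − 2/5 = 3/5.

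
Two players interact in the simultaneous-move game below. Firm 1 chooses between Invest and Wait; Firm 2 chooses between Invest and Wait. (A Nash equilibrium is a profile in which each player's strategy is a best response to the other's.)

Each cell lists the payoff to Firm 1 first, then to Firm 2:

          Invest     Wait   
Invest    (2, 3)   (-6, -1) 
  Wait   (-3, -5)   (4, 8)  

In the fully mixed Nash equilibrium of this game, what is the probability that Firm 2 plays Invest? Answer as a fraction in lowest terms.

Let c be the probability that Firm 2 plays Invest. In a completely mixed equilibrium, Firm 1 must be indifferent between Invest and Wait.
Firm 1's expected payoff from Invest is 2c − 6(1−c); from Wait it is −3c + 4(1−c).
Setting these equal: 8c − 6 = −7c + 4, so c = 2/3.

2/3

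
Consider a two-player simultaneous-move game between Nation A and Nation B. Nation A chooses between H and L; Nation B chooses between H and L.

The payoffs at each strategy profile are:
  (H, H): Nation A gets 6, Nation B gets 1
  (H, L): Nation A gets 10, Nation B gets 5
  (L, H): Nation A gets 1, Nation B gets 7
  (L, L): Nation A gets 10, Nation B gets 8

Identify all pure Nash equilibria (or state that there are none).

(H, L) and (L, L)

(H, H): Nation B prefers L (5 > 1) — not an equilibrium.
(H, L): Nation A gets 10 ≥ 10 from L, and Nation B gets 5 ≥ 1 from H — Nash equilibrium.
(L, H): Nation A prefers H (6 > 1); Nation B prefers L (8 > 7) — not an equilibrium.
(L, L): Nation A gets 10 ≥ 10 from H, and Nation B gets 8 ≥ 7 from H — Nash equilibrium.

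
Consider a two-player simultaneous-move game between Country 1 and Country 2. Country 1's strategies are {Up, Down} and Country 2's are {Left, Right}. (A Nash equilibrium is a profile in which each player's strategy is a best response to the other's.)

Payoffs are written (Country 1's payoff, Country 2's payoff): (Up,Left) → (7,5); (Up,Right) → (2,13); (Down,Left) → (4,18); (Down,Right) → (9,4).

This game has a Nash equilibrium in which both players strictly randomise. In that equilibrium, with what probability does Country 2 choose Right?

Let q be the probability that Country 2 plays Left. In a completely mixed equilibrium, Country 1 must be indifferent between Up and Down.
Country 1's expected payoff from Up is 7q + 2(1−q); from Down it is 4q + 9(1−q).
Setting these equal: 5q + 2 = −5q + 9, so q = 7/10.
Therefore Country 2 plays Right with probability 1 − 7/10 = 3/10.

3/10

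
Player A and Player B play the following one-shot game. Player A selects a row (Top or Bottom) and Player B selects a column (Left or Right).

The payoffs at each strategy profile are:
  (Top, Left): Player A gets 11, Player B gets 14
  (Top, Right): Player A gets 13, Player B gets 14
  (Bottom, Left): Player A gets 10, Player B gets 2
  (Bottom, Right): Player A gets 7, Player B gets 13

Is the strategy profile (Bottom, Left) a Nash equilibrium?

At (Bottom, Left), Player A earns 10; switching to Top would give 11, so Player A would deviate.
Player B earns 2; switching to Right would give 13, so Player B would deviate.
Since at least one player can profitably deviate, this is not a Nash equilibrium.

No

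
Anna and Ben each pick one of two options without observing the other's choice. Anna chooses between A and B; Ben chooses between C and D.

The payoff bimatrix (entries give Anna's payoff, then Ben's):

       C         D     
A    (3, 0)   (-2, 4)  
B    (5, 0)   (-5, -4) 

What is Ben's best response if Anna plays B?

C

Against B, Ben earns 0 from C and -4 from D.
So C is the best response.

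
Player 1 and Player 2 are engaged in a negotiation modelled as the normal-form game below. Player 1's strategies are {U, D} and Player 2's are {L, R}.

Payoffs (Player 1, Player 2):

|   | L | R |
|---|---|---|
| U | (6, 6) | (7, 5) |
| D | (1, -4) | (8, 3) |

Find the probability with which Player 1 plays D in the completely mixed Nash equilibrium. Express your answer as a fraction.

1/8

Let p be the probability that Player 1 plays U. In a completely mixed equilibrium, Player 2 must be indifferent between L and R.
Player 2's expected payoff from L is 6p − 4(1−p); from R it is 5p + 3(1−p).
Setting these equal: 10p − 4 = 2p + 3, so p = 7/8.
Therefore Player 1 plays D with probability 1 − 7/8 = 1/8.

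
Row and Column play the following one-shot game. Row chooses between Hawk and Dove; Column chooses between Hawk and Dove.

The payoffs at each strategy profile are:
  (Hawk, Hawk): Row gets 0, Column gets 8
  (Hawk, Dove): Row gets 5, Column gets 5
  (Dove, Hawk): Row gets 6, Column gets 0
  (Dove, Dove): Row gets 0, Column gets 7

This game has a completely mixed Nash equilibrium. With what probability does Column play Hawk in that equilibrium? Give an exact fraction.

Let y be the probability that Column plays Hawk. In a completely mixed equilibrium, Row must be indifferent between Hawk and Dove.
Row's expected payoff from Hawk is 5(1−y); from Dove it is 6y.
Setting these equal: −5y + 5 = 6y, so y = 5/11.

5/11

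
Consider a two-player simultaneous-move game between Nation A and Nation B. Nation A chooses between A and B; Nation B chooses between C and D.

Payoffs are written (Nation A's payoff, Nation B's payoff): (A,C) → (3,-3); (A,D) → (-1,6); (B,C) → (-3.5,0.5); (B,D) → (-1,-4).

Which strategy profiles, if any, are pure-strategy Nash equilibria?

(A, D)

(A, C): Nation B prefers D (6 > -3) — not an equilibrium.
(A, D): Nation A gets -1 ≥ -1 from B, and Nation B gets 6 ≥ -3 from C — Nash equilibrium.
(B, C): Nation A prefers A (3 > -3.5) — not an equilibrium.
(B, D): Nation B prefers C (0.5 > -4) — not an equilibrium.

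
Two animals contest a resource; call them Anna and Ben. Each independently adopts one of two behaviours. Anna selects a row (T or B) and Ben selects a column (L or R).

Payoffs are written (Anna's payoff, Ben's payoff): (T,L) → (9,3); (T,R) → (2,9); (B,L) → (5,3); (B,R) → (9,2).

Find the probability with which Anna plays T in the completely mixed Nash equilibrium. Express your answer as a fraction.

1/7

Let x be the probability that Anna plays T. In a completely mixed equilibrium, Ben must be indifferent between L and R.
Ben's expected payoff from L is 3x + 3(1−x); from R it is 9x + 2(1−x).
Setting these equal: 3 = 7x + 2, so x = 1/7.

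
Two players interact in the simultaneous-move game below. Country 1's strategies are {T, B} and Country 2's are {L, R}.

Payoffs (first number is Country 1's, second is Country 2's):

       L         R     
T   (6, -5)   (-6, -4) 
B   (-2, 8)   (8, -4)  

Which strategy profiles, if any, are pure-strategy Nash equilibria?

(T, L): Country 2 prefers R (-4 > -5) — not an equilibrium.
(T, R): Country 1 prefers B (8 > -6) — not an equilibrium.
(B, L): Country 1 prefers T (6 > -2) — not an equilibrium.
(B, R): Country 2 prefers L (8 > -4) — not an equilibrium.

none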